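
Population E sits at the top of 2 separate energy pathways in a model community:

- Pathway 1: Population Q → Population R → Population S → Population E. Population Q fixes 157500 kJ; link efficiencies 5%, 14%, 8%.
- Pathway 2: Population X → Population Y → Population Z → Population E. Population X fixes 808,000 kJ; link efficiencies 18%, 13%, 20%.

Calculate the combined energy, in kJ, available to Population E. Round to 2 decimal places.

3869.64 kJ

Pathway 1: 157500 × 0.05 × 0.14 × 0.08 = 88.2 kJ
Pathway 2: 808000 × 0.18 × 0.13 × 0.2 = 3781.44 kJ
Total at Population E: 88.2 + 3781.44 = 3869.64 kJ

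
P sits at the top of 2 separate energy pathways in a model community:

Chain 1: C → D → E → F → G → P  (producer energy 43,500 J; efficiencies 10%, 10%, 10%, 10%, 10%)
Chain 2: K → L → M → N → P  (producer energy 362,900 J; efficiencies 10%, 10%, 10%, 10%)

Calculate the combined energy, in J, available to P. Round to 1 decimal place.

36.7 J

Chain 1: 43500 × 0.1 × 0.1 × 0.1 × 0.1 × 0.1 = 0.435 J
Chain 2: 362900 × 0.1 × 0.1 × 0.1 × 0.1 = 36.29 J
Total at P: 0.435 + 36.29 = 36.725 J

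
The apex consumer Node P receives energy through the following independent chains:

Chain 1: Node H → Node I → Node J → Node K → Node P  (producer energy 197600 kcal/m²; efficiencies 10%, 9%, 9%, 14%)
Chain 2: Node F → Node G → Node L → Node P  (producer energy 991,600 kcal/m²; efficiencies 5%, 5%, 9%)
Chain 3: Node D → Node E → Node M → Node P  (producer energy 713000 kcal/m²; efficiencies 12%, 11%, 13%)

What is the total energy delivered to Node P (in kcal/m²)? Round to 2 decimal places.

1469.03 kcal/m²

Chain 1: 197600 × 0.1 × 0.09 × 0.09 × 0.14 = 22.40784 kcal/m²
Chain 2: 991600 × 0.05 × 0.05 × 0.09 = 223.11 kcal/m²
Chain 3: 713000 × 0.12 × 0.11 × 0.13 = 1223.508 kcal/m²
Total at Node P: 22.40784 + 223.11 + 1223.508 = 1469.02584 kcal/m²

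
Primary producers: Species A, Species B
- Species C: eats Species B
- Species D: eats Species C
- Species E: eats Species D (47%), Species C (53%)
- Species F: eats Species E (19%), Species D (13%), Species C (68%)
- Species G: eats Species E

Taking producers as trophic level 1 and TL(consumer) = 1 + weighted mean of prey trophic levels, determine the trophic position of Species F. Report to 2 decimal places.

3.41

Species C: 1 + 1 = 2
Species D: 1 + 2 = 3
Species E: 1 + (0.47×3 + 0.53×2) = 3.47
Species F: 1 + (0.19×3.47 + 0.13×3 + 0.68×2) = 3.4093
Species G: 1 + 3.47 = 4.47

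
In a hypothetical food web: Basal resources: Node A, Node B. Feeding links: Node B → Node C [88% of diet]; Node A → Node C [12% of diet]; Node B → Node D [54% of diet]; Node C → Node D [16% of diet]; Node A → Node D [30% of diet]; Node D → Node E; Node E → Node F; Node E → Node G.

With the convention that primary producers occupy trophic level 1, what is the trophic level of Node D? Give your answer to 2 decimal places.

2.16

Node C: 1 + (0.88×1 + 0.12×1) = 2
Node D: 1 + (0.54×1 + 0.16×2 + 0.3×1) = 2.16
Node E: 1 + 2.16 = 3.16
Node F: 1 + 3.16 = 4.16
Node G: 1 + 3.16 = 4.16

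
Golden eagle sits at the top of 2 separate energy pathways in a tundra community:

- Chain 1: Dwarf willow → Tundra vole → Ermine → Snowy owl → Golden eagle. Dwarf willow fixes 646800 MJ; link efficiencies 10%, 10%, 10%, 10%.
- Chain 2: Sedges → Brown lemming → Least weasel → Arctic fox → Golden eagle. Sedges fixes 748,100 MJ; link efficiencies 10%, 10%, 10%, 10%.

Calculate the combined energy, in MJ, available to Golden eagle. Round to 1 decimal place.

139.5 MJ

Chain 1: 646800 × 0.1 × 0.1 × 0.1 × 0.1 = 64.68 MJ
Chain 2: 748100 × 0.1 × 0.1 × 0.1 × 0.1 = 74.81 MJ
Total at Golden eagle: 64.68 + 74.81 = 139.49 MJ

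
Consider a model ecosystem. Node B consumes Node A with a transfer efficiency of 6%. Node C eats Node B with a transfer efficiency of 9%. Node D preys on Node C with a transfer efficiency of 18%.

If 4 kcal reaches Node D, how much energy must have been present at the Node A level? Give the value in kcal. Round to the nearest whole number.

Cumulative transfer efficiency: 0.06 × 0.09 × 0.18 = 0.000972
Node A energy = 4 / 0.000972 = 4115 kcal

4115 kcal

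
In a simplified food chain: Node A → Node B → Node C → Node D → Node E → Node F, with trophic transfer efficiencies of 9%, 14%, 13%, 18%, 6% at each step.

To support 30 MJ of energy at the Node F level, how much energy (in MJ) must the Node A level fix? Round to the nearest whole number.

Cumulative transfer efficiency: 0.09 × 0.14 × 0.13 × 0.18 × 0.06 = 0.0000176904
Node A energy = 30 / 0.0000176904 = 1695835 MJ

1695835 MJ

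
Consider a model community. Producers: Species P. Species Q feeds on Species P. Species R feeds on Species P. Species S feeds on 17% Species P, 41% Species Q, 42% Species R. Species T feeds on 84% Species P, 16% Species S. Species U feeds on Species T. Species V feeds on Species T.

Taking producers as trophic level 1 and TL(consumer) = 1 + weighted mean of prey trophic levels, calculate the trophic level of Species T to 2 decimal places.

Species Q: 1 + 1 = 2
Species R: 1 + 1 = 2
Species S: 1 + (0.17×1 + 0.41×2 + 0.42×2) = 2.83
Species T: 1 + (0.84×1 + 0.16×2.83) = 2.2928
Species U: 1 + 2.2928 = 3.2928
Species V: 1 + 2.2928 = 3.2928

2.29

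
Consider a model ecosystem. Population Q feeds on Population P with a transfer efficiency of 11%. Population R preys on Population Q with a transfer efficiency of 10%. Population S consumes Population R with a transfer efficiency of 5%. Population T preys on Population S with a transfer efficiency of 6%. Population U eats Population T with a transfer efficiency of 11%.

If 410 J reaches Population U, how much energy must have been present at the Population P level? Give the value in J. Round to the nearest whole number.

112947658 J

Cumulative transfer efficiency: 0.11 × 0.1 × 0.05 × 0.06 × 0.11 = 0.00000363
Population P energy = 410 / 0.00000363 = 112947658 J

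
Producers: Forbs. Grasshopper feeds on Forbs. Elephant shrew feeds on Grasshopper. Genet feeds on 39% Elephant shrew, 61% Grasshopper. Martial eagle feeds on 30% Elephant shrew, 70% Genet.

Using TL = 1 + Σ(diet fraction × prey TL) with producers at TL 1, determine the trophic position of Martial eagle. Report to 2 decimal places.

4.27

Grasshopper: 1 + 1 = 2
Elephant shrew: 1 + 2 = 3
Genet: 1 + (0.39×3 + 0.61×2) = 3.39
Martial eagle: 1 + (0.3×3 + 0.7×3.39) = 4.273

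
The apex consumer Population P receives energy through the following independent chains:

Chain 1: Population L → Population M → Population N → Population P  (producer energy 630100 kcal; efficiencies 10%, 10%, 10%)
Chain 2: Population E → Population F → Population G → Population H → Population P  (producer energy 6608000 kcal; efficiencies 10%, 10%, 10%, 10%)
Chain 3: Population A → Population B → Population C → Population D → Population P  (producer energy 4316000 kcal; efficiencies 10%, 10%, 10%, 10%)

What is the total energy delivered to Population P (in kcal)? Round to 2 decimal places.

Chain 1: 630100 × 0.1 × 0.1 × 0.1 = 630.1 kcal
Chain 2: 6608000 × 0.1 × 0.1 × 0.1 × 0.1 = 660.8 kcal
Chain 3: 4316000 × 0.1 × 0.1 × 0.1 × 0.1 = 431.6 kcal
Total at Population P: 630.1 + 660.8 + 431.6 = 1722.5 kcal

1722.50 kcal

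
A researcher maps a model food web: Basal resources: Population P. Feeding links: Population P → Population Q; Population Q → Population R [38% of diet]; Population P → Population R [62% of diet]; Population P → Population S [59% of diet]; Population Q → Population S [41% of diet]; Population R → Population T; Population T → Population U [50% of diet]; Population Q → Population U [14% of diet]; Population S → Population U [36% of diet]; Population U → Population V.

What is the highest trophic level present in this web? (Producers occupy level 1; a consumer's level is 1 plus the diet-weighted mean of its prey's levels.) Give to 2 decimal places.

Population Q: 1 + 1 = 2
Population R: 1 + (0.38×2 + 0.62×1) = 2.38
Population S: 1 + (0.59×1 + 0.41×2) = 2.41
Population T: 1 + 2.38 = 3.38
Population U: 1 + (0.5×3.38 + 0.14×2 + 0.36×2.41) = 3.8376
Population V: 1 + 3.8376 = 4.8376

4.84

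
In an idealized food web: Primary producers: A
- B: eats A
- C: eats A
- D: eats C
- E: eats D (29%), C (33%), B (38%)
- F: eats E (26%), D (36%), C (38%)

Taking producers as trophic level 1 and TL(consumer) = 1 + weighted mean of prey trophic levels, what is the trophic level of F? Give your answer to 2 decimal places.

3.70

B: 1 + 1 = 2
C: 1 + 1 = 2
D: 1 + 2 = 3
E: 1 + (0.29×3 + 0.33×2 + 0.38×2) = 3.29
F: 1 + (0.26×3.29 + 0.36×3 + 0.38×2) = 3.6954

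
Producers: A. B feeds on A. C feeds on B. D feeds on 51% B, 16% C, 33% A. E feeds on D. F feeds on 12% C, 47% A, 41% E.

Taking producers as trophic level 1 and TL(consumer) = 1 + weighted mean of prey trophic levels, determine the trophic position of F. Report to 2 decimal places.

B: 1 + 1 = 2
C: 1 + 2 = 3
D: 1 + (0.51×2 + 0.16×3 + 0.33×1) = 2.83
E: 1 + 2.83 = 3.83
F: 1 + (0.12×3 + 0.47×1 + 0.41×3.83) = 3.4003

3.40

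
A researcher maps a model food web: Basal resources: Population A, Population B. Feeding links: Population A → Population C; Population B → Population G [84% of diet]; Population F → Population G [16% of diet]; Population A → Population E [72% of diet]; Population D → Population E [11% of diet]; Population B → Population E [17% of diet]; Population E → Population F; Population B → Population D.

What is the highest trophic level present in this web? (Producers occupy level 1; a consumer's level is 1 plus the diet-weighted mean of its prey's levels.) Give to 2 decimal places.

3.11

Population C: 1 + 1 = 2
Population D: 1 + 1 = 2
Population E: 1 + (0.17×1 + 0.11×2 + 0.72×1) = 2.11
Population F: 1 + 2.11 = 3.11
Population G: 1 + (0.84×1 + 0.16×3.11) = 2.3376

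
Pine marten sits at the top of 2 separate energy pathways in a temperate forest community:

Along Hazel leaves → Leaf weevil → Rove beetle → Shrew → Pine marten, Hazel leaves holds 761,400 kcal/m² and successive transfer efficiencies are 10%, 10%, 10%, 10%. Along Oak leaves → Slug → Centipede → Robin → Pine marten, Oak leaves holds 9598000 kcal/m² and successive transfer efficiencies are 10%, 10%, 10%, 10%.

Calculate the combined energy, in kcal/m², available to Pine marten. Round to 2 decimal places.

1035.94 kcal/m²

Via Hazel leaves: 761400 × 0.1 × 0.1 × 0.1 × 0.1 = 76.14 kcal/m²
Via Oak leaves: 9598000 × 0.1 × 0.1 × 0.1 × 0.1 = 959.8 kcal/m²
Total at Pine marten: 76.14 + 959.8 = 1035.94 kcal/m²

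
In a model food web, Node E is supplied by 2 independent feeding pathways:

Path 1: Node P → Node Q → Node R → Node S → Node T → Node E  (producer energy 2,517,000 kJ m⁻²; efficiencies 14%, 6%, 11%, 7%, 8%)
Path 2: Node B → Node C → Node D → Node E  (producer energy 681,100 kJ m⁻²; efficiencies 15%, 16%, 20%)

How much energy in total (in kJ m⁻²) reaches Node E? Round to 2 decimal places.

Path 1: 2517000 × 0.14 × 0.06 × 0.11 × 0.07 × 0.08 = 13.0239648 kJ m⁻²
Path 2: 681100 × 0.15 × 0.16 × 0.2 = 3269.28 kJ m⁻²
Total at Node E: 13.0239648 + 3269.28 = 3282.3039648 kJ m⁻²

3282.30 kJ m⁻²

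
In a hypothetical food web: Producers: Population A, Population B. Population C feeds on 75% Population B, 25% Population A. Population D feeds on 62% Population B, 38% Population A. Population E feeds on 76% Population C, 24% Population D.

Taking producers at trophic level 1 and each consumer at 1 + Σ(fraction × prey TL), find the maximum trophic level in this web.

Population C: 1 + (0.75×1 + 0.25×1) = 2
Population D: 1 + (0.62×1 + 0.38×1) = 2
Population E: 1 + (0.76×2 + 0.24×2) = 3

3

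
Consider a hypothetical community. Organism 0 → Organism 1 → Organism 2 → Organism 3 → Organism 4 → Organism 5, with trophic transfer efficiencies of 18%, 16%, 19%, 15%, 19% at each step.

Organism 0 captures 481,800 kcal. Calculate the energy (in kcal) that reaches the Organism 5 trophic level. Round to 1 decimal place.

75.1 kcal

Organism 1: 481800 × 0.18 = 86724 kcal
Organism 2: 86724 × 0.16 = 13875.84 kcal
Organism 3: 13875.84 × 0.19 = 2636.4096 kcal
Organism 4: 2636.4096 × 0.15 = 395.46144 kcal
Organism 5: 395.46144 × 0.19 = 75.1376736 kcal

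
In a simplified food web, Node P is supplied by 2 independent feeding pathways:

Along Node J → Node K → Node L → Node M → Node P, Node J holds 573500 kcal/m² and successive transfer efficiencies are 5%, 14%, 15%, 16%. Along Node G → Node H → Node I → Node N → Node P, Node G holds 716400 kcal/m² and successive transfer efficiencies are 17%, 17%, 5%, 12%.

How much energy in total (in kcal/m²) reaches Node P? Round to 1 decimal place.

Via Node J: 573500 × 0.05 × 0.14 × 0.15 × 0.16 = 96.348 kcal/m²
Via Node G: 716400 × 0.17 × 0.17 × 0.05 × 0.12 = 124.22376 kcal/m²
Total at Node P: 96.348 + 124.22376 = 220.57176 kcal/m²

220.6 kcal/m²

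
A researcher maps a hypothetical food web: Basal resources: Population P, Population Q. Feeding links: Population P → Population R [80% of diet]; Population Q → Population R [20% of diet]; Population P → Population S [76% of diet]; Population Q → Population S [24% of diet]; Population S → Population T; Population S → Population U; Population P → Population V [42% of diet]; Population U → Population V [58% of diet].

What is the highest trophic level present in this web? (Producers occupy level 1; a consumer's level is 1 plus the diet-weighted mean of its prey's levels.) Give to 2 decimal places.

Population R: 1 + (0.8×1 + 0.2×1) = 2
Population S: 1 + (0.76×1 + 0.24×1) = 2
Population T: 1 + 2 = 3
Population U: 1 + 2 = 3
Population V: 1 + (0.42×1 + 0.58×3) = 3.16

3.16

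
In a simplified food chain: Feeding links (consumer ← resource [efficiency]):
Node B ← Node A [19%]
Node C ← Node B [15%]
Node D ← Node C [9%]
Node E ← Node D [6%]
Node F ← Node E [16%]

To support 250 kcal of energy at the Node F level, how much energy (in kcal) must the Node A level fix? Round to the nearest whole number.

Cumulative transfer efficiency: 0.19 × 0.15 × 0.09 × 0.06 × 0.16 = 0.000024624
Node A energy = 250 / 0.000024624 = 10152697 kcal

10152697 kcal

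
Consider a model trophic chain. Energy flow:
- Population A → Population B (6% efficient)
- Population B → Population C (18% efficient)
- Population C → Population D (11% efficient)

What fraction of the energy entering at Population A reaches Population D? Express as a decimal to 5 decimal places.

0.00119

Product of link efficiencies: 0.06 × 0.18 × 0.11 = 0.001188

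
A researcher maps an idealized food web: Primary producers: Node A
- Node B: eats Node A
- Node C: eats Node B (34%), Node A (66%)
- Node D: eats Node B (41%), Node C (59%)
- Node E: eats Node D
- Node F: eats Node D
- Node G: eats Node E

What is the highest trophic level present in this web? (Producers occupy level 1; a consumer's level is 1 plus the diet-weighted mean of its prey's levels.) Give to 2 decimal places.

Node B: 1 + 1 = 2
Node C: 1 + (0.34×2 + 0.66×1) = 2.34
Node D: 1 + (0.41×2 + 0.59×2.34) = 3.2006
Node E: 1 + 3.2006 = 4.2006
Node F: 1 + 3.2006 = 4.2006
Node G: 1 + 4.2006 = 5.2006

5.20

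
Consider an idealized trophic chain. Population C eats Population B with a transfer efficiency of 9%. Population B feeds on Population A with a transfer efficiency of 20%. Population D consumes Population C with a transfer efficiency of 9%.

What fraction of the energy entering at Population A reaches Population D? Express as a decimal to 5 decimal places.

0.00162

Product of link efficiencies: 0.2 × 0.09 × 0.09 = 0.00162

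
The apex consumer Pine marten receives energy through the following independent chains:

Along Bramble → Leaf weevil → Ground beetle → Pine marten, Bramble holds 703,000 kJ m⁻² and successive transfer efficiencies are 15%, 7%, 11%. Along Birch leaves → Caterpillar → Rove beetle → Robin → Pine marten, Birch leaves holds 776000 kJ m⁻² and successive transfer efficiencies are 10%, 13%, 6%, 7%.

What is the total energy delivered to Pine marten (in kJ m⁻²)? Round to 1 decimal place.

Via Bramble: 703000 × 0.15 × 0.07 × 0.11 = 811.965 kJ m⁻²
Via Birch leaves: 776000 × 0.1 × 0.13 × 0.06 × 0.07 = 42.3696 kJ m⁻²
Total at Pine marten: 811.965 + 42.3696 = 854.3346 kJ m⁻²

854.3 kJ m⁻²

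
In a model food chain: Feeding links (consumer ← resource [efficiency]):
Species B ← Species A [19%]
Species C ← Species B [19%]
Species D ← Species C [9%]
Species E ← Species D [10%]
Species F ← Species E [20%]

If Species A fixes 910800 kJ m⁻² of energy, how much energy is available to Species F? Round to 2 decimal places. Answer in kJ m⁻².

Species B: 910800 × 0.19 = 173052 kJ m⁻²
Species C: 173052 × 0.19 = 32879.88 kJ m⁻²
Species D: 32879.88 × 0.09 = 2959.1892 kJ m⁻²
Species E: 2959.1892 × 0.1 = 295.91892 kJ m⁻²
Species F: 295.91892 × 0.2 = 59.183784 kJ m⁻²

59.18 kJ m⁻²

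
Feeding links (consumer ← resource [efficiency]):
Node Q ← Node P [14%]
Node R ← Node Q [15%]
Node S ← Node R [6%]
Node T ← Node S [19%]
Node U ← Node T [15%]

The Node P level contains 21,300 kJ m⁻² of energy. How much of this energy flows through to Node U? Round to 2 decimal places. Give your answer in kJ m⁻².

0.76 kJ m⁻²

Node Q: 21300 × 0.14 = 2982 kJ m⁻²
Node R: 2982 × 0.15 = 447.3 kJ m⁻²
Node S: 447.3 × 0.06 = 26.838 kJ m⁻²
Node T: 26.838 × 0.19 = 5.09922 kJ m⁻²
Node U: 5.09922 × 0.15 = 0.764883 kJ m⁻²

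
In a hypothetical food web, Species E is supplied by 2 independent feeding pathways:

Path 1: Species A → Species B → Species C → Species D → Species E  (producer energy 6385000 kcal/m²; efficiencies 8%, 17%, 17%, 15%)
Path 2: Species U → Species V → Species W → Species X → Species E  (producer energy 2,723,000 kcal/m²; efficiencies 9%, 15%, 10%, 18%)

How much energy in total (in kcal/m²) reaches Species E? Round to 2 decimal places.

Path 1: 6385000 × 0.08 × 0.17 × 0.17 × 0.15 = 2214.318 kcal/m²
Path 2: 2723000 × 0.09 × 0.15 × 0.1 × 0.18 = 661.689 kcal/m²
Total at Species E: 2214.318 + 661.689 = 2876.007 kcal/m²

2876.01 kcal/m²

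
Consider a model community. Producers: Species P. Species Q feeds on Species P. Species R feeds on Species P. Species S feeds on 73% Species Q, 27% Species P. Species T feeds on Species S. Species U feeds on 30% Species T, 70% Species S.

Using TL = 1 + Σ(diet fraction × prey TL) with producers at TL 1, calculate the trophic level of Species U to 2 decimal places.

Species Q: 1 + 1 = 2
Species R: 1 + 1 = 2
Species S: 1 + (0.73×2 + 0.27×1) = 2.73
Species T: 1 + 2.73 = 3.73
Species U: 1 + (0.3×3.73 + 0.7×2.73) = 4.03

4.03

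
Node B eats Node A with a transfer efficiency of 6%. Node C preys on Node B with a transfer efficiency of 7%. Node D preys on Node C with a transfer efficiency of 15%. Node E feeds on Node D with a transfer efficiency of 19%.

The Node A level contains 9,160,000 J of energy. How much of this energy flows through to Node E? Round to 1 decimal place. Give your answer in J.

1096.5 J

Node B: 9160000 × 0.06 = 549600 J
Node C: 549600 × 0.07 = 38472 J
Node D: 38472 × 0.15 = 5770.8 J
Node E: 5770.8 × 0.19 = 1096.452 J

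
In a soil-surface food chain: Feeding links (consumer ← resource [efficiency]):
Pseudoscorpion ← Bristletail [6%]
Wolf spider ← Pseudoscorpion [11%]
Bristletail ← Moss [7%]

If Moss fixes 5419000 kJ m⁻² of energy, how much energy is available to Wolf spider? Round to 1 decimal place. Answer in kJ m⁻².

2503.6 kJ m⁻²

Bristletail: 5419000 × 0.07 = 379330 kJ m⁻²
Pseudoscorpion: 379330 × 0.06 = 22759.8 kJ m⁻²
Wolf spider: 22759.8 × 0.11 = 2503.578 kJ m⁻²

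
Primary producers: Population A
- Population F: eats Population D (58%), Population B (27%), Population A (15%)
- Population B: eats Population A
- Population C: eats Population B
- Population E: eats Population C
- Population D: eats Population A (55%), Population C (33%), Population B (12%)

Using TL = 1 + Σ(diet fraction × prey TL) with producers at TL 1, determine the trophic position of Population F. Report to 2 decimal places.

Population B: 1 + 1 = 2
Population C: 1 + 2 = 3
Population D: 1 + (0.55×1 + 0.33×3 + 0.12×2) = 2.78
Population E: 1 + 3 = 4
Population F: 1 + (0.58×2.78 + 0.27×2 + 0.15×1) = 3.3024

3.30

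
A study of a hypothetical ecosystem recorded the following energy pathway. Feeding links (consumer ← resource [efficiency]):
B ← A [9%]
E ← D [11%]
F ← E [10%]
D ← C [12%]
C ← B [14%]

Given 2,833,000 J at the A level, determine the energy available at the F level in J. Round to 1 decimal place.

47.1 J

B: 2833000 × 0.09 = 254970 J
C: 254970 × 0.14 = 35695.8 J
D: 35695.8 × 0.12 = 4283.496 J
E: 4283.496 × 0.11 = 471.18456 J
F: 471.18456 × 0.1 = 47.118456 J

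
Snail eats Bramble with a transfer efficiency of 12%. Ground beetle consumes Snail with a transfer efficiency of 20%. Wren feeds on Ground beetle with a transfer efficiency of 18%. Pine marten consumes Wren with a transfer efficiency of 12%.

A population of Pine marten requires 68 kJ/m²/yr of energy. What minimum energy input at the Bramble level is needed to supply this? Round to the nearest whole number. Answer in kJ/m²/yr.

131173 kJ/m²/yr

Cumulative transfer efficiency: 0.12 × 0.2 × 0.18 × 0.12 = 0.0005184
Bramble energy = 68 / 0.0005184 = 131173 kJ/m²/yr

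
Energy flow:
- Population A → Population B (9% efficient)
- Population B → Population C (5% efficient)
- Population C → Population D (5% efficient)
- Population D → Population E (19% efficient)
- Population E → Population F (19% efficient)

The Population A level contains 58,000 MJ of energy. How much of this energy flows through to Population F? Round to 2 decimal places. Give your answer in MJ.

Population B: 58000 × 0.09 = 5220 MJ
Population C: 5220 × 0.05 = 261 MJ
Population D: 261 × 0.05 = 13.05 MJ
Population E: 13.05 × 0.19 = 2.4795 MJ
Population F: 2.4795 × 0.19 = 0.471105 MJ

0.47 MJ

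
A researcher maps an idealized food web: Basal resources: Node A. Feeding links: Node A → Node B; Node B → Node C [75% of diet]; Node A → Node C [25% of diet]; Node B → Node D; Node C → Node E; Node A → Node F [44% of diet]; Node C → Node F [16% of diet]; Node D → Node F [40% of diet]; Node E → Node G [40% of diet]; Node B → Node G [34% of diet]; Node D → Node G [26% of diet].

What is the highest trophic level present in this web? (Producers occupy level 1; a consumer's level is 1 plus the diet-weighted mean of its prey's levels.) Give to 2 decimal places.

3.96

Node B: 1 + 1 = 2
Node C: 1 + (0.75×2 + 0.25×1) = 2.75
Node D: 1 + 2 = 3
Node E: 1 + 2.75 = 3.75
Node F: 1 + (0.44×1 + 0.16×2.75 + 0.4×3) = 3.08
Node G: 1 + (0.4×3.75 + 0.34×2 + 0.26×3) = 3.96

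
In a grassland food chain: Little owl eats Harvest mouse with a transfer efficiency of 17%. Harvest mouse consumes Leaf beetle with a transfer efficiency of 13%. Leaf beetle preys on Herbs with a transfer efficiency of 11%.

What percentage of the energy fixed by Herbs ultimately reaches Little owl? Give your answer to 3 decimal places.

0.243%

Product of link efficiencies: 0.11 × 0.13 × 0.17 = 0.002431
As a percentage: 0.002431 × 100 = 0.243%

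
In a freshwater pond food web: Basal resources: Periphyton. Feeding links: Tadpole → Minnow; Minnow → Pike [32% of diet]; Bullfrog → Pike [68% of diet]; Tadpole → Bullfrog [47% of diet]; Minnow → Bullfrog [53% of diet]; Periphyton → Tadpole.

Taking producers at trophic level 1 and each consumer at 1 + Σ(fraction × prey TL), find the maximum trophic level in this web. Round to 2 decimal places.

Tadpole: 1 + 1 = 2
Minnow: 1 + 2 = 3
Bullfrog: 1 + (0.53×3 + 0.47×2) = 3.53
Pike: 1 + (0.68×3.53 + 0.32×3) = 4.3604

4.36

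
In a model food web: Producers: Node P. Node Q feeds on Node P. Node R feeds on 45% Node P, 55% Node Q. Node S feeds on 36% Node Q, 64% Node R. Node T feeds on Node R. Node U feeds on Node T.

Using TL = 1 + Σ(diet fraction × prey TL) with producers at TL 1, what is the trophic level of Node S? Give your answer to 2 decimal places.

3.35

Node Q: 1 + 1 = 2
Node R: 1 + (0.45×1 + 0.55×2) = 2.55
Node S: 1 + (0.36×2 + 0.64×2.55) = 3.352
Node T: 1 + 2.55 = 3.55
Node U: 1 + 3.55 = 4.55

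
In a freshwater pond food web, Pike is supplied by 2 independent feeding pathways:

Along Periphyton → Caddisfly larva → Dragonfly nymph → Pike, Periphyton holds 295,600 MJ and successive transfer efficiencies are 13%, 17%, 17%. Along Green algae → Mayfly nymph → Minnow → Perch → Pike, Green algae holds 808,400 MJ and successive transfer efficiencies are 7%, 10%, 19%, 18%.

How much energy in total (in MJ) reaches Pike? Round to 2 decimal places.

Via Periphyton: 295600 × 0.13 × 0.17 × 0.17 = 1110.5692 MJ
Via Green algae: 808400 × 0.07 × 0.1 × 0.19 × 0.18 = 193.53096 MJ
Total at Pike: 1110.5692 + 193.53096 = 1304.10016 MJ

1304.10 MJ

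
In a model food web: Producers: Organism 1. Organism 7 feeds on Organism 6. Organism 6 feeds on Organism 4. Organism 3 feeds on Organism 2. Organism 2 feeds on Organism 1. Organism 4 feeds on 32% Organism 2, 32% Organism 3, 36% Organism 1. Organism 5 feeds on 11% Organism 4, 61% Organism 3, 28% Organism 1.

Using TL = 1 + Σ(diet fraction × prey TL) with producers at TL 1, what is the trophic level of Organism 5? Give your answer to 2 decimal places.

3.44

Organism 2: 1 + 1 = 2
Organism 3: 1 + 2 = 3
Organism 4: 1 + (0.32×2 + 0.32×3 + 0.36×1) = 2.96
Organism 5: 1 + (0.11×2.96 + 0.61×3 + 0.28×1) = 3.4356
Organism 6: 1 + 2.96 = 3.96
Organism 7: 1 + 3.96 = 4.96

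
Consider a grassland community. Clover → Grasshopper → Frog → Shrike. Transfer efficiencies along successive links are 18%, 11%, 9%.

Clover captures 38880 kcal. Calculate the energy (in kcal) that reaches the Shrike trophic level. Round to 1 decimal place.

69.3 kcal

Grasshopper: 38880 × 0.18 = 6998.4 kcal
Frog: 6998.4 × 0.11 = 769.824 kcal
Shrike: 769.824 × 0.09 = 69.28416 kcal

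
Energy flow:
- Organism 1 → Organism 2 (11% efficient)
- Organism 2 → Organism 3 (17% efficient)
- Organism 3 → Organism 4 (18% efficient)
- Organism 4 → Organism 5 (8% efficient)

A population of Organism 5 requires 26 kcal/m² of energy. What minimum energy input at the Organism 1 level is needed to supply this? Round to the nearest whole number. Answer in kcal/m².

96554 kcal/m²

Cumulative transfer efficiency: 0.11 × 0.17 × 0.18 × 0.08 = 0.00026928
Organism 1 energy = 26 / 0.00026928 = 96554 kcal/m²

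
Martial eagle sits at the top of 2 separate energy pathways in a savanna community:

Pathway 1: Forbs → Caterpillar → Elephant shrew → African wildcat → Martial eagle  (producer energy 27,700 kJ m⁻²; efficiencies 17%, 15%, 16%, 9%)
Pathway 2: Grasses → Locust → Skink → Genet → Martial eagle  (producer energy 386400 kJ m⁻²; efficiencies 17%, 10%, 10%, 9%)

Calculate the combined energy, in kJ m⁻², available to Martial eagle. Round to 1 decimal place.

69.3 kJ m⁻²

Pathway 1: 27700 × 0.17 × 0.15 × 0.16 × 0.09 = 10.17144 kJ m⁻²
Pathway 2: 386400 × 0.17 × 0.1 × 0.1 × 0.09 = 59.1192 kJ m⁻²
Total at Martial eagle: 10.17144 + 59.1192 = 69.29064 kJ m⁻²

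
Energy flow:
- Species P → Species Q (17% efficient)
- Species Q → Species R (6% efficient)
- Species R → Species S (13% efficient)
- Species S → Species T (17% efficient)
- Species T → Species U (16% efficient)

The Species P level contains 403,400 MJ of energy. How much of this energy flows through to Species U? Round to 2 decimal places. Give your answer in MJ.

Species Q: 403400 × 0.17 = 68578 MJ
Species R: 68578 × 0.06 = 4114.68 MJ
Species S: 4114.68 × 0.13 = 534.9084 MJ
Species T: 534.9084 × 0.17 = 90.934428 MJ
Species U: 90.934428 × 0.16 = 14.54950848 MJ

14.55 MJ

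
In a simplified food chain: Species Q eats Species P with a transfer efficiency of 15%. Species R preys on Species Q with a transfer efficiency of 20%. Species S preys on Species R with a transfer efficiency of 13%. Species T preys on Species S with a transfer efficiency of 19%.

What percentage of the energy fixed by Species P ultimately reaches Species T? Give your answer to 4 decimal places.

Product of link efficiencies: 0.15 × 0.2 × 0.13 × 0.19 = 0.000741
As a percentage: 0.000741 × 100 = 0.0741%

0.0741%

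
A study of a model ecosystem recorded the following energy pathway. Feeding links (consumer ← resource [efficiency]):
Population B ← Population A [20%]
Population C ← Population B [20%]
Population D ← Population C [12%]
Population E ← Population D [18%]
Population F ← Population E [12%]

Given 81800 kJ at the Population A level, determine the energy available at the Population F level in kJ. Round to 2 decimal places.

Population B: 81800 × 0.2 = 16360 kJ
Population C: 16360 × 0.2 = 3272 kJ
Population D: 3272 × 0.12 = 392.64 kJ
Population E: 392.64 × 0.18 = 70.6752 kJ
Population F: 70.6752 × 0.12 = 8.481024 kJ

8.48 kJ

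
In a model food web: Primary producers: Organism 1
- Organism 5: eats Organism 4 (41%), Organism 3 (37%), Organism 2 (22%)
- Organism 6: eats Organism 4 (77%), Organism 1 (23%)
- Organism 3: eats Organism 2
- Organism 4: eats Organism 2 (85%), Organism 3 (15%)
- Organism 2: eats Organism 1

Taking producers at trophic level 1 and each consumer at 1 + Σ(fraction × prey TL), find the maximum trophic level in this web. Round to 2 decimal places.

3.84

Organism 2: 1 + 1 = 2
Organism 3: 1 + 2 = 3
Organism 4: 1 + (0.85×2 + 0.15×3) = 3.15
Organism 5: 1 + (0.41×3.15 + 0.37×3 + 0.22×2) = 3.8415
Organism 6: 1 + (0.77×3.15 + 0.23×1) = 3.6555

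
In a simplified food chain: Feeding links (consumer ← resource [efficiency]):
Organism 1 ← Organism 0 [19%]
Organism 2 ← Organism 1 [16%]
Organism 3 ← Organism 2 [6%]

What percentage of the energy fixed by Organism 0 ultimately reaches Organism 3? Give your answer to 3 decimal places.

0.182%

Product of link efficiencies: 0.19 × 0.16 × 0.06 = 0.001824
As a percentage: 0.001824 × 100 = 0.182%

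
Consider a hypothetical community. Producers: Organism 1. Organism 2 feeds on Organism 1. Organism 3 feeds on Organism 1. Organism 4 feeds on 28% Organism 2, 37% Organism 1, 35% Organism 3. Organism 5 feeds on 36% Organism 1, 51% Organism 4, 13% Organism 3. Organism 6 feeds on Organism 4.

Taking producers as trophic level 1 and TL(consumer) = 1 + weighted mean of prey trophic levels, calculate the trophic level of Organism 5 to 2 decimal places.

2.96

Organism 2: 1 + 1 = 2
Organism 3: 1 + 1 = 2
Organism 4: 1 + (0.28×2 + 0.37×1 + 0.35×2) = 2.63
Organism 5: 1 + (0.36×1 + 0.51×2.63 + 0.13×2) = 2.9613
Organism 6: 1 + 2.63 = 3.63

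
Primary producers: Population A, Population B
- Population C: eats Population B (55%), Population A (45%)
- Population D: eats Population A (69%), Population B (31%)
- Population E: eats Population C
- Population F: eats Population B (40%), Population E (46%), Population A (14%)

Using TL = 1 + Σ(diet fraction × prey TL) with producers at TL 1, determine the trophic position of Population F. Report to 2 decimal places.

Population C: 1 + (0.55×1 + 0.45×1) = 2
Population D: 1 + (0.69×1 + 0.31×1) = 2
Population E: 1 + 2 = 3
Population F: 1 + (0.4×1 + 0.46×3 + 0.14×1) = 2.92

2.92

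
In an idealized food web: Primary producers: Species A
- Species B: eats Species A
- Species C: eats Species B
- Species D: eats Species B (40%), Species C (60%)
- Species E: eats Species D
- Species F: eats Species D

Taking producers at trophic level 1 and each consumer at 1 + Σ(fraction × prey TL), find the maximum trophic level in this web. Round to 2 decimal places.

Species B: 1 + 1 = 2
Species C: 1 + 2 = 3
Species D: 1 + (0.4×2 + 0.6×3) = 3.6
Species E: 1 + 3.6 = 4.6
Species F: 1 + 3.6 = 4.6

4.60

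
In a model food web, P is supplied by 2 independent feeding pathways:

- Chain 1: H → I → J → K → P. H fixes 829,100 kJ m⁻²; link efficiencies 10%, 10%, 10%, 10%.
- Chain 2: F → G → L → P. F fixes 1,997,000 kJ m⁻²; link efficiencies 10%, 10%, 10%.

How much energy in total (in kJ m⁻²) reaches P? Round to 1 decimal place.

2079.9 kJ m⁻²

Chain 1: 829100 × 0.1 × 0.1 × 0.1 × 0.1 = 82.91 kJ m⁻²
Chain 2: 1997000 × 0.1 × 0.1 × 0.1 = 1997 kJ m⁻²
Total at P: 82.91 + 1997 = 2079.91 kJ m⁻²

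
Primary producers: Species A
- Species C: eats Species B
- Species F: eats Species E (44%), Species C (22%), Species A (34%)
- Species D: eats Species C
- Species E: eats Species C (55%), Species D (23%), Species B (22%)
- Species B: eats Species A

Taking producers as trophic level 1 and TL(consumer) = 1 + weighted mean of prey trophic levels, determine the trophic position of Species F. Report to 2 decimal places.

3.76

Species B: 1 + 1 = 2
Species C: 1 + 2 = 3
Species D: 1 + 3 = 4
Species E: 1 + (0.55×3 + 0.23×4 + 0.22×2) = 4.01
Species F: 1 + (0.44×4.01 + 0.22×3 + 0.34×1) = 3.7644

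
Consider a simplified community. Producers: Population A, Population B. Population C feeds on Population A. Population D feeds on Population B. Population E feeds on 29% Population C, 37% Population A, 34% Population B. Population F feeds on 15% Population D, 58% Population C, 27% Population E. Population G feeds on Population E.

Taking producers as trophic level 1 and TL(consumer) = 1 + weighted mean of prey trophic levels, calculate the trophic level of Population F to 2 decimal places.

3.08

Population C: 1 + 1 = 2
Population D: 1 + 1 = 2
Population E: 1 + (0.29×2 + 0.37×1 + 0.34×1) = 2.29
Population F: 1 + (0.15×2 + 0.58×2 + 0.27×2.29) = 3.0783
Population G: 1 + 2.29 = 3.29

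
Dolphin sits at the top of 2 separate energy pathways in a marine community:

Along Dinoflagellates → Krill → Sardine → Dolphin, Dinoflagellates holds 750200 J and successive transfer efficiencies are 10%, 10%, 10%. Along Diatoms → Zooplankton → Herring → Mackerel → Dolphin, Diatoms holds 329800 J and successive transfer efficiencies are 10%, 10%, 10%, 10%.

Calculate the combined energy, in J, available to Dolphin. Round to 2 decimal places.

783.18 J

Via Dinoflagellates: 750200 × 0.1 × 0.1 × 0.1 = 750.2 J
Via Diatoms: 329800 × 0.1 × 0.1 × 0.1 × 0.1 = 32.98 J
Total at Dolphin: 750.2 + 32.98 = 783.18 J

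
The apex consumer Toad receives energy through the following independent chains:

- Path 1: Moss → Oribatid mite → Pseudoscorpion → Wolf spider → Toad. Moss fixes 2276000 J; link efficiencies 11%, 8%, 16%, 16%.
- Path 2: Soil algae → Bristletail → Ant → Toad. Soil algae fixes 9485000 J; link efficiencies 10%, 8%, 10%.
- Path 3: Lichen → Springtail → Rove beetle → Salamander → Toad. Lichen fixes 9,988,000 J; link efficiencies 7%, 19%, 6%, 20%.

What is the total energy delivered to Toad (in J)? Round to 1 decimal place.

Path 1: 2276000 × 0.11 × 0.08 × 0.16 × 0.16 = 512.73728 J
Path 2: 9485000 × 0.1 × 0.08 × 0.1 = 7588 J
Path 3: 9988000 × 0.07 × 0.19 × 0.06 × 0.2 = 1594.0848 J
Total at Toad: 512.73728 + 7588 + 1594.0848 = 9694.82208 J

9694.8 J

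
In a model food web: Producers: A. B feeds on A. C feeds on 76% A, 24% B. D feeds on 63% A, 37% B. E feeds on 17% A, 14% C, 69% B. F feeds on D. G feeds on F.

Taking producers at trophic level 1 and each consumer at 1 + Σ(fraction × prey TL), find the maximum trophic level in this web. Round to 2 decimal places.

4.37

B: 1 + 1 = 2
C: 1 + (0.76×1 + 0.24×2) = 2.24
D: 1 + (0.63×1 + 0.37×2) = 2.37
E: 1 + (0.17×1 + 0.14×2.24 + 0.69×2) = 2.8636
F: 1 + 2.37 = 3.37
G: 1 + 3.37 = 4.37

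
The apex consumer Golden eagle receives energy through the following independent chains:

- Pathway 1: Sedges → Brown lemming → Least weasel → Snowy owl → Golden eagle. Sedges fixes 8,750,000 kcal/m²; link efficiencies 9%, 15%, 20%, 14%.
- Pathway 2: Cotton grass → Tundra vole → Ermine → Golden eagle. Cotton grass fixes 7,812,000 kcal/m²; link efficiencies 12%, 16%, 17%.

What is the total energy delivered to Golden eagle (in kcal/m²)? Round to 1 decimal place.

Pathway 1: 8750000 × 0.09 × 0.15 × 0.2 × 0.14 = 3307.5 kcal/m²
Pathway 2: 7812000 × 0.12 × 0.16 × 0.17 = 25498.368 kcal/m²
Total at Golden eagle: 3307.5 + 25498.368 = 28805.868 kcal/m²

28805.9 kcal/m²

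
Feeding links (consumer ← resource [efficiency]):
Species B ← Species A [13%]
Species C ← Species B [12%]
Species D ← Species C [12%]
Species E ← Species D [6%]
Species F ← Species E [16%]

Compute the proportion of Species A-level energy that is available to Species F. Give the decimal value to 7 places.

0.0000180

Product of link efficiencies: 0.13 × 0.12 × 0.12 × 0.06 × 0.16 = 0.0000179712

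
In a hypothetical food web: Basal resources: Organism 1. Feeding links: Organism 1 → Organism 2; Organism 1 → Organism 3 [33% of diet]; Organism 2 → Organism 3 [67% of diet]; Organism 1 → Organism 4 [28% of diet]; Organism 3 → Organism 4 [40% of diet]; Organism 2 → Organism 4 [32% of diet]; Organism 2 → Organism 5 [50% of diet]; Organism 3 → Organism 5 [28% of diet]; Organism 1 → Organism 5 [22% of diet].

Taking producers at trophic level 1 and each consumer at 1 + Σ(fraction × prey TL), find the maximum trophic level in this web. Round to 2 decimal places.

Organism 2: 1 + 1 = 2
Organism 3: 1 + (0.33×1 + 0.67×2) = 2.67
Organism 4: 1 + (0.28×1 + 0.4×2.67 + 0.32×2) = 2.988
Organism 5: 1 + (0.5×2 + 0.28×2.67 + 0.22×1) = 2.9676

2.99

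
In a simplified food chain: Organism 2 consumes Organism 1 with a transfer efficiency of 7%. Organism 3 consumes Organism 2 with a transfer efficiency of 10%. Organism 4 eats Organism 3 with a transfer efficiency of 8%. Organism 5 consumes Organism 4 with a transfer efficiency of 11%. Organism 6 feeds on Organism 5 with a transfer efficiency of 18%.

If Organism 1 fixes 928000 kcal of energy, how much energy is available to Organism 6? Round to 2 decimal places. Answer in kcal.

10.29 kcal

Organism 2: 928000 × 0.07 = 64960 kcal
Organism 3: 64960 × 0.1 = 6496 kcal
Organism 4: 6496 × 0.08 = 519.68 kcal
Organism 5: 519.68 × 0.11 = 57.1648 kcal
Organism 6: 57.1648 × 0.18 = 10.289664 kcal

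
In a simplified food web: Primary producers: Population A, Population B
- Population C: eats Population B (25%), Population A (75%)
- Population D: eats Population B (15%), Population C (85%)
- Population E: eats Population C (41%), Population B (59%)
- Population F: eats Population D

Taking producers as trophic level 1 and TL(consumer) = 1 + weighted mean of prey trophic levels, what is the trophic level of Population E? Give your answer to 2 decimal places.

2.41

Population C: 1 + (0.25×1 + 0.75×1) = 2
Population D: 1 + (0.15×1 + 0.85×2) = 2.85
Population E: 1 + (0.41×2 + 0.59×1) = 2.41
Population F: 1 + 2.85 = 3.85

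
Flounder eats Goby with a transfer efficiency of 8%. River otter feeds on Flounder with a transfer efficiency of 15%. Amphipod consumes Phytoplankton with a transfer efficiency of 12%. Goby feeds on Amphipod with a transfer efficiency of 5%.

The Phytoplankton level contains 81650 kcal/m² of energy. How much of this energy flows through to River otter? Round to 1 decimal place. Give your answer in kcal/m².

Amphipod: 81650 × 0.12 = 9798 kcal/m²
Goby: 9798 × 0.05 = 489.9 kcal/m²
Flounder: 489.9 × 0.08 = 39.192 kcal/m²
River otter: 39.192 × 0.15 = 5.8788 kcal/m²

5.9 kcal/m²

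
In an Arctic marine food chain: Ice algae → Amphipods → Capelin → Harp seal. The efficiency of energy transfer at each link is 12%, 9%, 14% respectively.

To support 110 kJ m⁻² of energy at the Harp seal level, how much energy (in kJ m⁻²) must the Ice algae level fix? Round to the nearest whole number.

72751 kJ m⁻²

Cumulative transfer efficiency: 0.12 × 0.09 × 0.14 = 0.001512
Ice algae energy = 110 / 0.001512 = 72751 kJ m⁻²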